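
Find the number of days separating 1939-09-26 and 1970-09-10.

Day-of-year of September 26, 1939: 269.
Day-of-year of September 10, 1970: 253.
1939 has 365 days, so 365 − 269 = 96 days remain in 1939.
Full years 1940–1969: 22 common + 8 leap = 22×365 + 8×366 = 10958 days.
Total: 96 + 10958 + 253 = 11307 days.

11307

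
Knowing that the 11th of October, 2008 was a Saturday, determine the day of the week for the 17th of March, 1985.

Sunday

Count forward from the earlier date (March 17, 1985) to the later (October 11, 2008):
From March 17, 1985 to March 17, 2008: 23 years, of which 6 contain a Feb 29 — 17×365 + 6×366 = 8401 days.
(2000 is a leap year (divisible by 400).)
March 2008: 31 − 17 = 14 days remain.
Then April (30), May (31), June (30), July (31), August (31), September (30): 30 + 31 + 30 + 31 + 31 + 30 = 183 days.
October 1–11, 2008: 11 days.
Residual: 208 days.
Total: 8609 days.
8609 mod 7 = 6, so 6 days before Saturday is Sunday.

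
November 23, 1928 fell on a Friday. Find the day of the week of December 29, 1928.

November 1928: 30 − 23 = 7 days remain.
December 1–29, 1928: 29 days.
Total: 7 + 29 = 36 days.
36 mod 7 = 1, so 1 day after Friday is Saturday.

Saturday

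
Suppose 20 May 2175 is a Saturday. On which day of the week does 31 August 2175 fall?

Thursday

May 2175: 31 − 20 = 11 days remain.
Then June (30), July (31): 30 + 31 = 61 days.
August 1–31, 2175: 31 days.
Total: 11 + 61 + 31 = 103 days.
103 mod 7 = 5, so 5 days after Saturday is Thursday.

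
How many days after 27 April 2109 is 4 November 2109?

191

April 2109: 30 − 27 = 3 days remain.
Then May (31), June (30), July (31), August (31), September (30), October (31): 31 + 30 + 31 + 31 + 30 + 31 = 184 days.
November 1–4, 2109: 4 days.
Total: 3 + 184 + 4 = 191 days.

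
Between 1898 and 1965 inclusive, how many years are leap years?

16

Years divisible by 4: 1900, 1904, …, 1964 — 17 in all.
Of these, 1900 is divisible by 100 but not 400, so not leap.
Leap years: 17 − 1 = 16.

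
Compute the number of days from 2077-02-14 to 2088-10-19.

From February 14, 2077 to February 14, 2088: 11 years, of which 2 contain a Feb 29 — 9×365 + 2×366 = 4017 days.
February 2088: 29 − 14 = 15 days remain (2088 is a leap year, so February has 29 days).
Then March (31), April (30), May (31), June (30), July (31), August (31), September (30): 31 + 30 + 31 + 30 + 31 + 31 + 30 = 214 days.
October 1–19, 2088: 19 days.
Residual: 248 days.
Total: 4265 days.

4265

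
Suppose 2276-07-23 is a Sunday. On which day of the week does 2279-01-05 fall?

Sunday

July 23, 2276 → July 23, 2277: 365 days.
July 23, 2277 → July 23, 2278: 365 days.
July 2278: 31 − 23 = 8 days remain.
Then August (31), September (30), October (31), November (30), December (31): 31 + 30 + 31 + 30 + 31 = 153 days.
January 1–5, 2279: 5 days.
Residual: 166 days.
Total: 896 days.
896 is a multiple of 7, so 2279-01-05 falls on the same weekday: Sunday.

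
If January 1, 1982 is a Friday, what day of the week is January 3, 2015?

Saturday

Day-of-year of January 1, 1982: 1.
Day-of-year of January 3, 2015: 3.
1982 has 365 days, so 365 − 1 = 364 days remain in 1982.
Full years 1983–2014: 24 common + 8 leap = 24×365 + 8×366 = 11688 days.
Total: 364 + 11688 + 3 = 12055 days.
12055 mod 7 = 1, so 1 day after Friday is Saturday.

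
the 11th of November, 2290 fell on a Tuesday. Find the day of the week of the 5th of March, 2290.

Wednesday

Count forward from the earlier date (March 5, 2290) to the later (November 11, 2290):
March 2290: 31 − 5 = 26 days remain.
Then April (30), May (31), June (30), July (31), August (31), September (30), October (31): 30 + 31 + 30 + 31 + 31 + 30 + 31 = 214 days.
November 1–11, 2290: 11 days.
Total: 26 + 214 + 11 = 251 days.
251 mod 7 = 6, so 6 days before Tuesday is Wednesday.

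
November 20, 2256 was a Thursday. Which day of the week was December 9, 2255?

Count forward from the earlier date (December 9, 2255) to the later (November 20, 2256):
Day-of-year of December 9, 2255: 343.
Day-of-year of November 20, 2256: 325.
2255 has 365 days, so 365 − 343 = 22 days remain in 2255.
Total: 22 + 325 = 347 days.
347 mod 7 = 4, so 4 days before Thursday is Sunday.

Sunday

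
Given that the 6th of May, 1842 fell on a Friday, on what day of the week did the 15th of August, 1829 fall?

Saturday

Count forward from the earlier date (August 15, 1829) to the later (May 6, 1842):
Day-of-year of August 15, 1829: 227.
Day-of-year of May 6, 1842: 126.
1829 has 365 days, so 365 − 227 = 138 days remain in 1829.
Full years 1830–1841: 9 common + 3 leap = 9×365 + 3×366 = 4383 days.
Total: 138 + 4383 + 126 = 4647 days.
4647 mod 7 = 6, so 6 days before Friday is Saturday.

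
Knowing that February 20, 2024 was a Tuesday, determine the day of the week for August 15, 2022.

Count forward from the earlier date (August 15, 2022) to the later (February 20, 2024):
Day-of-year of August 15, 2022: 227.
Day-of-year of February 20, 2024: 51.
2022 has 365 days, so 365 − 227 = 138 days remain in 2022.
Full years: 2023: 365. Sum = 365.
Total: 138 + 365 + 51 = 554 days.
554 mod 7 = 1, so 1 day before Tuesday is Monday.

Monday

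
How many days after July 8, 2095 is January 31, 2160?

From July 8, 2095 to July 8, 2159: 64 years, of which 15 contain a Feb 29 — 49×365 + 15×366 = 23375 days.
(2100 is not a leap year (divisible by 100 but not 400).)
July 2159: 31 − 8 = 23 days remain.
Then August (31), September (30), October (31), November (30), December (31): 31 + 30 + 31 + 30 + 31 = 153 days.
January 1–31, 2160: 31 days.
Residual: 207 days.
Total: 23582 days.

23582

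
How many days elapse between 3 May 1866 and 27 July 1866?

85

May 1866: 31 − 3 = 28 days remain.
Then June (30): 30 days.
July 1–27, 1866: 27 days.
Total: 28 + 30 + 27 = 85 days.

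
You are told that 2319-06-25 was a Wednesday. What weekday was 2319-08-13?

Wednesday

June 2319: 30 − 25 = 5 days remain.
Then July (31): 31 days.
August 1–13, 2319: 13 days.
Total: 5 + 31 + 13 = 49 days.
49 is a multiple of 7, so 2319-08-13 falls on the same weekday: Wednesday.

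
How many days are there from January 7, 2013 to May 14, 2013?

127

January 2013: 31 − 7 = 24 days remain.
Then February 2013 (28), March (31), April (30): 28 + 31 + 30 = 89 days.
May 1–14, 2013: 14 days.
Total: 24 + 89 + 14 = 127 days.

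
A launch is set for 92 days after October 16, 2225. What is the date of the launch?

January 16, 2226

Count 92 days after October 16, 2225:
Day-of-year of October 16, 2225: 289.
Day-of-year of January 16, 2226: 16.
2225 has 365 days, so 365 − 289 = 76 days remain in 2225.
Total: 76 + 16 = 92 days.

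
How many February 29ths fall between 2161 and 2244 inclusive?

20

Years divisible by 4: 2164, 2168, …, 2244 — 21 in all.
Of these, 2200 is divisible by 100 but not 400, so not leap.
Leap years: 21 − 1 = 20.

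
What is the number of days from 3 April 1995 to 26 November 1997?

968

April 3, 1995 → April 3, 1996: 366 days (1996 is a leap year).
April 3, 1996 → April 3, 1997: 365 days.
April 1997: 30 − 3 = 27 days remain.
Then May (31), June (30), July (31), August (31), September (30), October (31): 31 + 30 + 31 + 31 + 30 + 31 = 184 days.
November 1–26, 1997: 26 days.
Residual: 237 days.
Total: 968 days.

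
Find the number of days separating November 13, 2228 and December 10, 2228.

27

November 2228: 30 − 13 = 17 days remain.
December 1–10, 2228: 10 days.
Total: 17 + 10 = 27 days.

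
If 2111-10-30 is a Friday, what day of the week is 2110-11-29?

Saturday

Count forward from the earlier date (November 29, 2110) to the later (October 30, 2111):
Day-of-year of November 29, 2110: 333.
Day-of-year of October 30, 2111: 303.
2110 has 365 days, so 365 − 333 = 32 days remain in 2110.
Total: 32 + 303 = 335 days.
335 mod 7 = 6, so 6 days before Friday is Saturday.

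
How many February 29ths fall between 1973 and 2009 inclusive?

Years divisible by 4 in [1973, 2009]: 1976, 1980, 1984, 1988, 1992, 1996, 2000, 2004, 2008.
2000 is divisible by 400, so still leap.
No century exceptions apply. Count: 9.

9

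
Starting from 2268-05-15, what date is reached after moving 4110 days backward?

2257-02-12

Count 4110 days before May 15, 2268:
From February 12, 2257 to February 12, 2268: 11 years, of which 2 contain a Feb 29 — 9×365 + 2×366 = 4017 days.
February 2268: 29 − 12 = 17 days remain (2268 is a leap year, so February has 29 days).
Then March (31), April (30): 31 + 30 = 61 days.
May 1–15, 2268: 15 days.
Residual: 93 days.
Total: 4110 days.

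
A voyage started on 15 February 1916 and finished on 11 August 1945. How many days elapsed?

10770

From February 15, 1916 to February 15, 1945: 29 years, of which 8 contain a Feb 29 — 21×365 + 8×366 = 10593 days.
February 1945: 28 − 15 = 13 days remain (1945 is not a leap year, so February has 28 days).
Then March (31), April (30), May (31), June (30), July (31): 31 + 30 + 31 + 30 + 31 = 153 days.
August 1–11, 1945: 11 days.
Residual: 177 days.
Total: 10770 days.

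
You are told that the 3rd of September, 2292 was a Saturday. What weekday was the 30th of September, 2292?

Within September 2292: 30 − 3 = 27 days.
27 mod 7 = 6, so 6 days after Saturday is Friday.

Friday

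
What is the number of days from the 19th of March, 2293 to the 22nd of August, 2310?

6364

From March 19, 2293 to March 19, 2310: 17 years, of which 3 contain a Feb 29 — 14×365 + 3×366 = 6208 days.
(2300 is not a leap year (divisible by 100 but not 400).)
March 2310: 31 − 19 = 12 days remain.
Then April (30), May (31), June (30), July (31): 30 + 31 + 30 + 31 = 122 days.
August 1–22, 2310: 22 days.
Residual: 156 days.
Total: 6364 days.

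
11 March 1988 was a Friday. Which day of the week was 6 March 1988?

Count forward from the earlier date (March 6, 1988) to the later (March 11, 1988):
Within March 1988: 11 − 6 = 5 days.
5 mod 7 = 5, so 5 days before Friday is Sunday.

Sunday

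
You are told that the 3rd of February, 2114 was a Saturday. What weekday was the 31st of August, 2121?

Sunday

Day-of-year of February 3, 2114: 34.
Day-of-year of August 31, 2121: 243.
2114 has 365 days, so 365 − 34 = 331 days remain in 2114.
Full years: 2115: 365; 2116: 366; 2117: 365; 2118: 365; 2119: 365; 2120: 366. Sum = 2192.
Total: 331 + 2192 + 243 = 2766 days.
2766 mod 7 = 1, so 1 day after Saturday is Sunday.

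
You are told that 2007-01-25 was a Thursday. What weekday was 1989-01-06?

Friday

Count forward from the earlier date (January 6, 1989) to the later (January 25, 2007):
From January 6, 1989 to January 6, 2007: 18 years, of which 4 contain a Feb 29 — 14×365 + 4×366 = 6574 days.
(2000 is a leap year (divisible by 400).)
Within January 2007: 25 − 6 = 19 days.
Total: 6593 days.
6593 mod 7 = 6, so 6 days before Thursday is Friday.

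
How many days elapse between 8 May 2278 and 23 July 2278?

May 2278: 31 − 8 = 23 days remain.
Then June (30): 30 days.
July 1–23, 2278: 23 days.
Total: 23 + 30 + 23 = 76 days.

76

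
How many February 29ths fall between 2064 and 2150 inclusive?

21

Years divisible by 4: 2064, 2068, …, 2148 — 22 in all.
Of these, 2100 is divisible by 100 but not 400, so not leap.
Leap years: 22 − 1 = 21.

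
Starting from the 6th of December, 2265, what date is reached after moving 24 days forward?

the 30th of December, 2265

Count 24 days after December 6, 2265:
Within December 2265: 30 − 6 = 24 days.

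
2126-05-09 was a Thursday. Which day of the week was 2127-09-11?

Thursday

May 9, 2126 → May 9, 2127: 365 days.
May 2127: 31 − 9 = 22 days remain.
Then June (30), July (31), August (31): 30 + 31 + 31 = 92 days.
September 1–11, 2127: 11 days.
Residual: 125 days.
Total: 490 days.
490 is a multiple of 7, so 2127-09-11 falls on the same weekday: Thursday.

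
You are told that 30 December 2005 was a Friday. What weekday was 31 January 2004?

Saturday

Count forward from the earlier date (January 31, 2004) to the later (December 30, 2005):
January 2004: 31 − 31 = 0 days remain.
Then 22 full months totalling 669 days.
December 1–30, 2005: 30 days.
Total: 0 + 669 + 30 = 699 days.
699 mod 7 = 6, so 6 days before Friday is Saturday.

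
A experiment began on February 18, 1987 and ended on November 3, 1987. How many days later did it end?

258

February 1987: 28 − 18 = 10 days remain (1987 is not a leap year, so February has 28 days).
Then March (31), April (30), May (31), June (30), July (31), August (31), September (30), October (31): 31 + 30 + 31 + 30 + 31 + 31 + 30 + 31 = 245 days.
November 1–3, 1987: 3 days.
Total: 10 + 245 + 3 = 258 days.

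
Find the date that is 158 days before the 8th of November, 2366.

the 3rd of June, 2366

Count 158 days before November 8, 2366:
June 2366: 30 − 3 = 27 days remain.
Then July (31), August (31), September (30), October (31): 31 + 31 + 30 + 31 = 123 days.
November 1–8, 2366: 8 days.
Total: 27 + 123 + 8 = 158 days.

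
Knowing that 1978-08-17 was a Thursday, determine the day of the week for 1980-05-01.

Thursday

August 17, 1978 → August 17, 1979: 365 days.
August 1979: 31 − 17 = 14 days remain.
Then September (30), October (31), November (30), December (31), January (31), February 1980 (29), March (31), April (30): 30 + 31 + 30 + 31 + 31 + 29 + 31 + 30 = 243 days.
May 1, 1980: 1 day.
Residual: 258 days.
Total: 623 days.
623 is a multiple of 7, so 1980-05-01 falls on the same weekday: Thursday.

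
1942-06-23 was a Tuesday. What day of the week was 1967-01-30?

Monday

Day-of-year of June 23, 1942: 174.
Day-of-year of January 30, 1967: 30.
1942 has 365 days, so 365 − 174 = 191 days remain in 1942.
Full years 1943–1966: 18 common + 6 leap = 18×365 + 6×366 = 8766 days.
Total: 191 + 8766 + 30 = 8987 days.
8987 mod 7 = 6, so 6 days after Tuesday is Monday.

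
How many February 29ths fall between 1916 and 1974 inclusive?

Years divisible by 4: 1916, 1920, …, 1972 — 15 in all.
No century exceptions apply. Count: 15.

15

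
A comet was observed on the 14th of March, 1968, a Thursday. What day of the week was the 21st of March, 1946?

Thursday

Count forward from the earlier date (March 21, 1946) to the later (March 14, 1968):
Day-of-year of March 21, 1946: 80.
Day-of-year of March 14, 1968: 74.
1946 has 365 days, so 365 − 80 = 285 days remain in 1946.
Full years 1947–1967: 16 common + 5 leap = 16×365 + 5×366 = 7670 days.
Total: 285 + 7670 + 74 = 8029 days.
8029 is a multiple of 7, so the 21st of March, 1946 falls on the same weekday: Thursday.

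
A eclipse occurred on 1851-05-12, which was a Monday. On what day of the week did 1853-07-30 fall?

Saturday

May 12, 1851 → May 12, 1852: 366 days (1852 is a leap year).
May 12, 1852 → May 12, 1853: 365 days.
May 1853: 31 − 12 = 19 days remain.
Then June (30): 30 days.
July 1–30, 1853: 30 days.
Residual: 79 days.
Total: 810 days.
810 mod 7 = 5, so 5 days after Monday is Saturday.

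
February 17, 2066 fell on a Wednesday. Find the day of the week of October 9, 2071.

Friday

Day-of-year of February 17, 2066: 48.
Day-of-year of October 9, 2071: 282.
2066 has 365 days, so 365 − 48 = 317 days remain in 2066.
Full years: 2067: 365; 2068: 366; 2069: 365; 2070: 365. Sum = 1461.
Total: 317 + 1461 + 282 = 2060 days.
2060 mod 7 = 2, so 2 days after Wednesday is Friday.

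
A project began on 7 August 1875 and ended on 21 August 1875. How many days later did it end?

Within August 1875: 21 − 7 = 14 days.

14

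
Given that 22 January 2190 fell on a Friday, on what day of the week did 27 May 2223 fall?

Day-of-year of January 22, 2190: 22.
Day-of-year of May 27, 2223: 147.
2190 has 365 days, so 365 − 22 = 343 days remain in 2190.
Full years 2191–2222: 25 common + 7 leap = 25×365 + 7×366 = 11687 days.
Total: 343 + 11687 + 147 = 12177 days.
12177 mod 7 = 4, so 4 days after Friday is Tuesday.

Tuesday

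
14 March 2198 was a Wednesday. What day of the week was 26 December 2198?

Wednesday

March 2198: 31 − 14 = 17 days remain.
Then April (30), May (31), June (30), July (31), August (31), September (30), October (31), November (30): 30 + 31 + 30 + 31 + 31 + 30 + 31 + 30 = 244 days.
December 1–26, 2198: 26 days.
Total: 17 + 244 + 26 = 287 days.
287 is a multiple of 7, so 26 December 2198 falls on the same weekday: Wednesday.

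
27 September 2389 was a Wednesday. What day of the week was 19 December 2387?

Count forward from the earlier date (December 19, 2387) to the later (September 27, 2389):
Day-of-year of December 19, 2387: 353.
Day-of-year of September 27, 2389: 270.
2387 has 365 days, so 365 − 353 = 12 days remain in 2387.
Full years: 2388: 366. Sum = 366.
Total: 12 + 366 + 270 = 648 days.
648 mod 7 = 4, so 4 days before Wednesday is Saturday.

Saturday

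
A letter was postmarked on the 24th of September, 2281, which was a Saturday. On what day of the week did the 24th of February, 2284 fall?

Sunday

September 24, 2281 → September 24, 2282: 365 days.
September 24, 2282 → September 24, 2283: 365 days.
September 2283: 30 − 24 = 6 days remain.
Then October (31), November (30), December (31), January (31): 31 + 30 + 31 + 31 = 123 days.
February 1–24, 2284: 24 days (2284 is a leap year).
Residual: 153 days.
Total: 883 days.
883 mod 7 = 1, so 1 day after Saturday is Sunday.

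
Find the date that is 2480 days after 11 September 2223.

26 June 2230

Count 2480 days after September 11, 2223:
Day-of-year of September 11, 2223: 254.
Day-of-year of June 26, 2230: 177.
2223 has 365 days, so 365 − 254 = 111 days remain in 2223.
Full years: 2224: 366; 2225: 365; 2226: 365; 2227: 365; 2228: 366; 2229: 365. Sum = 2192.
Total: 111 + 2192 + 177 = 2480 days.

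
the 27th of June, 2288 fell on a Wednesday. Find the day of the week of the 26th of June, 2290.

June 27, 2288 → June 27, 2289: 365 days.
June 2289: 30 − 27 = 3 days remain.
Then 11 full months totalling 335 days.
June 1–26, 2290: 26 days.
Residual: 364 days.
Total: 729 days.
729 mod 7 = 1, so 1 day after Wednesday is Thursday.

Thursday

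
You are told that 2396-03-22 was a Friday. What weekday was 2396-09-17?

Tuesday

March 2396: 31 − 22 = 9 days remain.
Then April (30), May (31), June (30), July (31), August (31): 30 + 31 + 30 + 31 + 31 = 153 days.
September 1–17, 2396: 17 days.
Total: 9 + 153 + 17 = 179 days.
179 mod 7 = 4, so 4 days after Friday is Tuesday.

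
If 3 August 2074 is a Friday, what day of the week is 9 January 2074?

Tuesday

Count forward from the earlier date (January 9, 2074) to the later (August 3, 2074):
January 2074: 31 − 9 = 22 days remain.
Then February 2074 (28), March (31), April (30), May (31), June (30), July (31): 28 + 31 + 30 + 31 + 30 + 31 = 181 days.
August 1–3, 2074: 3 days.
Total: 22 + 181 + 3 = 206 days.
206 mod 7 = 3, so 3 days before Friday is Tuesday.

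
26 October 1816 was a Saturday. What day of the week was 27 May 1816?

Monday

Count forward from the earlier date (May 27, 1816) to the later (October 26, 1816):
May 1816: 31 − 27 = 4 days remain.
Then June (30), July (31), August (31), September (30): 30 + 31 + 31 + 30 = 122 days.
October 1–26, 1816: 26 days.
Total: 4 + 122 + 26 = 152 days.
152 mod 7 = 5, so 5 days before Saturday is Monday.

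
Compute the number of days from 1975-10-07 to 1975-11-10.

October 1975: 31 − 7 = 24 days remain.
November 1–10, 1975: 10 days.
Total: 24 + 10 = 34 days.

34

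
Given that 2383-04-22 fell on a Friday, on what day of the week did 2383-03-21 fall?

Count forward from the earlier date (March 21, 2383) to the later (April 22, 2383):
March 2383: 31 − 21 = 10 days remain.
April 1–22, 2383: 22 days.
Total: 10 + 22 = 32 days.
32 mod 7 = 4, so 4 days before Friday is Monday.

Monday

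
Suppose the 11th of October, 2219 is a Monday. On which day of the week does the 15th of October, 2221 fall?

Monday

October 2219: 31 − 11 = 20 days remain.
Then 23 full months totalling 700 days.
October 1–15, 2221: 15 days.
Total: 20 + 700 + 15 = 735 days.
735 is a multiple of 7, so the 15th of October, 2221 falls on the same weekday: Monday.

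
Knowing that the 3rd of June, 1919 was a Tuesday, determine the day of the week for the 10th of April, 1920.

Saturday

Day-of-year of June 3, 1919: 154.
Day-of-year of April 10, 1920: 101.
1919 has 365 days, so 365 − 154 = 211 days remain in 1919.
Total: 211 + 101 = 312 days.
312 mod 7 = 4, so 4 days after Tuesday is Saturday.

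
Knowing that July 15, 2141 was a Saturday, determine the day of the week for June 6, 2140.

Monday

Count forward from the earlier date (June 6, 2140) to the later (July 15, 2141):
June 6, 2140 → June 6, 2141: 365 days.
June 2141: 30 − 6 = 24 days remain.
July 1–15, 2141: 15 days.
Residual: 39 days.
Total: 404 days.
404 mod 7 = 5, so 5 days before Saturday is Monday.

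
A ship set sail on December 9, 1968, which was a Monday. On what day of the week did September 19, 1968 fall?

Count forward from the earlier date (September 19, 1968) to the later (December 9, 1968):
September 1968: 30 − 19 = 11 days remain.
Then October (31), November (30): 31 + 30 = 61 days.
December 1–9, 1968: 9 days.
Total: 11 + 61 + 9 = 81 days.
81 mod 7 = 4, so 4 days before Monday is Thursday.

Thursday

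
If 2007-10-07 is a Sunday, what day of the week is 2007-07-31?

Tuesday

Count forward from the earlier date (July 31, 2007) to the later (October 7, 2007):
July 2007: 31 − 31 = 0 days remain.
Then August (31), September (30): 31 + 30 = 61 days.
October 1–7, 2007: 7 days.
Total: 0 + 61 + 7 = 68 days.
68 mod 7 = 5, so 5 days before Sunday is Tuesday.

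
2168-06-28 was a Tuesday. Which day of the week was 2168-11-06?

June 2168: 30 − 28 = 2 days remain.
Then July (31), August (31), September (30), October (31): 31 + 31 + 30 + 31 = 123 days.
November 1–6, 2168: 6 days.
Total: 2 + 123 + 6 = 131 days.
131 mod 7 = 5, so 5 days after Tuesday is Sunday.

Sunday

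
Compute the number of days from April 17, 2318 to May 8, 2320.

752

April 2318: 30 − 17 = 13 days remain.
Then 24 full months totalling 731 days.
May 1–8, 2320: 8 days.
Total: 13 + 731 + 8 = 752 days.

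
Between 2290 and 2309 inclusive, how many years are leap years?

4

Years divisible by 4 in [2290, 2309]: 2292, 2296, 2300, 2304, 2308.
Of these, 2300 is divisible by 100 but not 400, so not leap.
Leap years: 5 − 1 = 4.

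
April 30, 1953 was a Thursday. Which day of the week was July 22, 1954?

Thursday

April 1953: 30 − 30 = 0 days remain.
Then 14 full months totalling 426 days.
July 1–22, 1954: 22 days.
Total: 0 + 426 + 22 = 448 days.
448 is a multiple of 7, so July 22, 1954 falls on the same weekday: Thursday.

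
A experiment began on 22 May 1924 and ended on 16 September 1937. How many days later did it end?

4865

Day-of-year of May 22, 1924: 143.
Day-of-year of September 16, 1937: 259.
1924 has 366 days, so 366 − 143 = 223 days remain in 1924.
Full years 1925–1936: 9 common + 3 leap = 9×365 + 3×366 = 4383 days.
Total: 223 + 4383 + 259 = 4865 days.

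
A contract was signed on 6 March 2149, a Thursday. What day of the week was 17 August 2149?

March 2149: 31 − 6 = 25 days remain.
Then April (30), May (31), June (30), July (31): 30 + 31 + 30 + 31 = 122 days.
August 1–17, 2149: 17 days.
Total: 25 + 122 + 17 = 164 days.
164 mod 7 = 3, so 3 days after Thursday is Sunday.

Sunday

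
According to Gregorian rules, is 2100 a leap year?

2100 is not a leap year (divisible by 100 but not 400).

No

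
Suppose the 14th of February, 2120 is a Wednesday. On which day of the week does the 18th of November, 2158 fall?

Saturday

Day-of-year of February 14, 2120: 45.
Day-of-year of November 18, 2158: 322.
2120 has 366 days, so 366 − 45 = 321 days remain in 2120.
Full years 2121–2157: 28 common + 9 leap = 28×365 + 9×366 = 13514 days.
Total: 321 + 13514 + 322 = 14157 days.
14157 mod 7 = 3, so 3 days after Wednesday is Saturday.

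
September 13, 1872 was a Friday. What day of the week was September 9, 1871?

Count forward from the earlier date (September 9, 1871) to the later (September 13, 1872):
Day-of-year of September 9, 1871: 252.
Day-of-year of September 13, 1872: 257.
1871 has 365 days, so 365 − 252 = 113 days remain in 1871.
Total: 113 + 257 = 370 days.
370 mod 7 = 6, so 6 days before Friday is Saturday.

Saturday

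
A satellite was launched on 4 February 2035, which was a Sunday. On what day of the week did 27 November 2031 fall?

Thursday

Count forward from the earlier date (November 27, 2031) to the later (February 4, 2035):
Day-of-year of November 27, 2031: 331.
Day-of-year of February 4, 2035: 35.
2031 has 365 days, so 365 − 331 = 34 days remain in 2031.
Full years: 2032: 366; 2033: 365; 2034: 365. Sum = 1096.
Total: 34 + 1096 + 35 = 1165 days.
1165 mod 7 = 3, so 3 days before Sunday is Thursday.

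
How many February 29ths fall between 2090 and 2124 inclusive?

Years divisible by 4 in [2090, 2124]: 2092, 2096, 2100, 2104, 2108, 2112, 2116, 2120, 2124.
Of these, 2100 is divisible by 100 but not 400, so not leap.
Leap years: 9 − 1 = 8.

8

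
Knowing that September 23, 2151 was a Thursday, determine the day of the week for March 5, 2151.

Count forward from the earlier date (March 5, 2151) to the later (September 23, 2151):
March 2151: 31 − 5 = 26 days remain.
Then April (30), May (31), June (30), July (31), August (31): 30 + 31 + 30 + 31 + 31 = 153 days.
September 1–23, 2151: 23 days.
Total: 26 + 153 + 23 = 202 days.
202 mod 7 = 6, so 6 days before Thursday is Friday.

Friday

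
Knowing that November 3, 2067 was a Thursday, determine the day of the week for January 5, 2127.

Sunday

From November 3, 2067 to November 3, 2126: 59 years, of which 14 contain a Feb 29 — 45×365 + 14×366 = 21549 days.
(2100 is not a leap year (divisible by 100 but not 400).)
November 2126: 30 − 3 = 27 days remain.
Then December (31): 31 days.
January 1–5, 2127: 5 days.
Residual: 63 days.
Total: 21612 days.
21612 mod 7 = 3, so 3 days after Thursday is Sunday.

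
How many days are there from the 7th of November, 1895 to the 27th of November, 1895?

20

Within November 1895: 27 − 7 = 20 days.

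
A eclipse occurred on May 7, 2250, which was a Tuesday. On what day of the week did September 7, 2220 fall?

Count forward from the earlier date (September 7, 2220) to the later (May 7, 2250):
Day-of-year of September 7, 2220: 251.
Day-of-year of May 7, 2250: 127.
2220 has 366 days, so 366 − 251 = 115 days remain in 2220.
Full years 2221–2249: 22 common + 7 leap = 22×365 + 7×366 = 10592 days.
Total: 115 + 10592 + 127 = 10834 days.
10834 mod 7 = 5, so 5 days before Tuesday is Thursday.

Thursday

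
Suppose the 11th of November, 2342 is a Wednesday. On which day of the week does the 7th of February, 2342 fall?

Count forward from the earlier date (February 7, 2342) to the later (November 11, 2342):
February 2342: 28 − 7 = 21 days remain (2342 is not a leap year, so February has 28 days).
Then March (31), April (30), May (31), June (30), July (31), August (31), September (30), October (31): 31 + 30 + 31 + 30 + 31 + 31 + 30 + 31 = 245 days.
November 1–11, 2342: 11 days.
Total: 21 + 245 + 11 = 277 days.
277 mod 7 = 4, so 4 days before Wednesday is Saturday.

Saturday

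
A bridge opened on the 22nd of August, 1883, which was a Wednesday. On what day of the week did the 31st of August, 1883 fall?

Within August 1883: 31 − 22 = 9 days.
9 mod 7 = 2, so 2 days after Wednesday is Friday.

Friday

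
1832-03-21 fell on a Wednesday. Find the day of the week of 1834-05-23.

Friday

Day-of-year of March 21, 1832: 81.
Day-of-year of May 23, 1834: 143.
1832 has 366 days, so 366 − 81 = 285 days remain in 1832.
Full years: 1833: 365. Sum = 365.
Total: 285 + 365 + 143 = 793 days.
793 mod 7 = 2, so 2 days after Wednesday is Friday.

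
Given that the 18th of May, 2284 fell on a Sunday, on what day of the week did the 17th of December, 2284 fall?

Wednesday

May 2284: 31 − 18 = 13 days remain.
Then June (30), July (31), August (31), September (30), October (31), November (30): 30 + 31 + 31 + 30 + 31 + 30 = 183 days.
December 1–17, 2284: 17 days.
Total: 13 + 183 + 17 = 213 days.
213 mod 7 = 3, so 3 days after Sunday is Wednesday.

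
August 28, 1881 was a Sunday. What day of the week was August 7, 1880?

Saturday

Count forward from the earlier date (August 7, 1880) to the later (August 28, 1881):
August 1880: 31 − 7 = 24 days remain.
Then 11 full months totalling 334 days.
August 1–28, 1881: 28 days.
Total: 24 + 334 + 28 = 386 days.
386 mod 7 = 1, so 1 day before Sunday is Saturday.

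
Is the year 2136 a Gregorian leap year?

2136 is a leap year.

Yes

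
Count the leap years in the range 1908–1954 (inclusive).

Years divisible by 4 in [1908, 1954]: 1908, 1912, 1916, 1920, 1924, 1928, 1932, 1936, 1940, 1944, 1948, 1952.
No century exceptions apply. Count: 12.

12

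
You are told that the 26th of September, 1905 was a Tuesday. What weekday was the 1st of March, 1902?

Count forward from the earlier date (March 1, 1902) to the later (September 26, 1905):
Day-of-year of March 1, 1902: 60.
Day-of-year of September 26, 1905: 269.
1902 has 365 days, so 365 − 60 = 305 days remain in 1902.
Full years: 1903: 365; 1904: 366. Sum = 731.
Total: 305 + 731 + 269 = 1305 days.
1305 mod 7 = 3, so 3 days before Tuesday is Saturday.

Saturday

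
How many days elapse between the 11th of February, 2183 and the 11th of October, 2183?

242

February 2183: 28 − 11 = 17 days remain (2183 is not a leap year, so February has 28 days).
Then March (31), April (30), May (31), June (30), July (31), August (31), September (30): 31 + 30 + 31 + 30 + 31 + 31 + 30 = 214 days.
October 1–11, 2183: 11 days.
Total: 17 + 214 + 11 = 242 days.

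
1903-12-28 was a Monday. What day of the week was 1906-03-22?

Thursday

December 28, 1903 → December 28, 1904: 366 days (1904 is a leap year).
December 28, 1904 → December 28, 1905: 365 days.
December 1905: 31 − 28 = 3 days remain.
Then January (31), February 1906 (28): 31 + 28 = 59 days.
March 1–22, 1906: 22 days.
Residual: 84 days.
Total: 815 days.
815 mod 7 = 3, so 3 days after Monday is Thursday.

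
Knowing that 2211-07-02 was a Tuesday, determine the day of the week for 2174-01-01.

Saturday

Count forward from the earlier date (January 1, 2174) to the later (July 2, 2211):
From January 1, 2174 to January 1, 2211: 37 years, of which 8 contain a Feb 29 — 29×365 + 8×366 = 13513 days.
(2200 is not a leap year (divisible by 100 but not 400).)
January 2211: 31 − 1 = 30 days remain.
Then February 2211 (28), March (31), April (30), May (31), June (30): 28 + 31 + 30 + 31 + 30 = 150 days.
July 1–2, 2211: 2 days.
Residual: 182 days.
Total: 13695 days.
13695 mod 7 = 3, so 3 days before Tuesday is Saturday.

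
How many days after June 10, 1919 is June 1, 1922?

Day-of-year of June 10, 1919: 161.
Day-of-year of June 1, 1922: 152.
1919 has 365 days, so 365 − 161 = 204 days remain in 1919.
Full years: 1920: 366; 1921: 365. Sum = 731.
Total: 204 + 731 + 152 = 1087 days.

1087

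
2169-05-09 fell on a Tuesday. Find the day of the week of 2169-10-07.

May 2169: 31 − 9 = 22 days remain.
Then June (30), July (31), August (31), September (30): 30 + 31 + 31 + 30 = 122 days.
October 1–7, 2169: 7 days.
Total: 22 + 122 + 7 = 151 days.
151 mod 7 = 4, so 4 days after Tuesday is Saturday.

Saturday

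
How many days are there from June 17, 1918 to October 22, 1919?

June 17, 1918 → June 17, 1919: 365 days.
June 1919: 30 − 17 = 13 days remain.
Then July (31), August (31), September (30): 31 + 31 + 30 = 92 days.
October 1–22, 1919: 22 days.
Residual: 127 days.
Total: 492 days.

492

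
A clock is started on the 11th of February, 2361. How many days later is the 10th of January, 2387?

From February 11, 2361 to February 11, 2386: 25 years, of which 6 contain a Feb 29 — 19×365 + 6×366 = 9131 days.
February 2386: 28 − 11 = 17 days remain (2386 is not a leap year, so February has 28 days).
Then 10 full months totalling 306 days.
January 1–10, 2387: 10 days.
Residual: 333 days.
Total: 9464 days.

9464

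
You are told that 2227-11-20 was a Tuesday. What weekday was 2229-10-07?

Wednesday

November 2227: 30 − 20 = 10 days remain.
Then 22 full months totalling 670 days.
October 1–7, 2229: 7 days.
Total: 10 + 670 + 7 = 687 days.
687 mod 7 = 1, so 1 day after Tuesday is Wednesday.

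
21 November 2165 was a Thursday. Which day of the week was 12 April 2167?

Sunday

November 2165: 30 − 21 = 9 days remain.
Then 16 full months totalling 486 days.
April 1–12, 2167: 12 days.
Total: 9 + 486 + 12 = 507 days.
507 mod 7 = 3, so 3 days after Thursday is Sunday.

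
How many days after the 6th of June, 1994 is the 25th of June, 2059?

From June 6, 1994 to June 6, 2059: 65 years, of which 16 contain a Feb 29 — 49×365 + 16×366 = 23741 days.
(2000 is a leap year (divisible by 400).)
Within June 2059: 25 − 6 = 19 days.
Total: 23760 days.

23760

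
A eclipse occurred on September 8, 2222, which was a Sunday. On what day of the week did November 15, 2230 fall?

Monday

From September 8, 2222 to September 8, 2230: 8 years, of which 2 contain a Feb 29 — 6×365 + 2×366 = 2922 days.
September 2230: 30 − 8 = 22 days remain.
Then October (31): 31 days.
November 1–15, 2230: 15 days.
Residual: 68 days.
Total: 2990 days.
2990 mod 7 = 1, so 1 day after Sunday is Monday.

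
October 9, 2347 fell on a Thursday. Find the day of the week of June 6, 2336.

Saturday

Count forward from the earlier date (June 6, 2336) to the later (October 9, 2347):
From June 6, 2336 to June 6, 2347: 11 years, of which 2 contain a Feb 29 — 9×365 + 2×366 = 4017 days.
June 2347: 30 − 6 = 24 days remain.
Then July (31), August (31), September (30): 31 + 31 + 30 = 92 days.
October 1–9, 2347: 9 days.
Residual: 125 days.
Total: 4142 days.
4142 mod 7 = 5, so 5 days before Thursday is Saturday.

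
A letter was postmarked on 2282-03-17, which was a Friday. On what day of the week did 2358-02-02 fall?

Sunday

From March 17, 2282 to March 17, 2357: 75 years, of which 18 contain a Feb 29 — 57×365 + 18×366 = 27393 days.
(2300 is not a leap year (divisible by 100 but not 400).)
March 2357: 31 − 17 = 14 days remain.
Then 10 full months totalling 306 days.
February 1–2, 2358: 2 days (2358 is not a leap year).
Residual: 322 days.
Total: 27715 days.
27715 mod 7 = 2, so 2 days after Friday is Sunday.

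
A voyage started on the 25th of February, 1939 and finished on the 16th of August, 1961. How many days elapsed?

From February 25, 1939 to February 25, 1961: 22 years, of which 6 contain a Feb 29 — 16×365 + 6×366 = 8036 days.
February 1961: 28 − 25 = 3 days remain (1961 is not a leap year, so February has 28 days).
Then March (31), April (30), May (31), June (30), July (31): 31 + 30 + 31 + 30 + 31 = 153 days.
August 1–16, 1961: 16 days.
Residual: 172 days.
Total: 8208 days.

8208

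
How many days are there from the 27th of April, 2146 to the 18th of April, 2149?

Day-of-year of April 27, 2146: 117.
Day-of-year of April 18, 2149: 108.
2146 has 365 days, so 365 − 117 = 248 days remain in 2146.
Full years: 2147: 365; 2148: 366. Sum = 731.
Total: 248 + 731 + 108 = 1087 days.

1087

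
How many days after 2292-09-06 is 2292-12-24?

September 2292: 30 − 6 = 24 days remain.
Then October (31), November (30): 31 + 30 = 61 days.
December 1–24, 2292: 24 days.
Total: 24 + 61 + 24 = 109 days.

109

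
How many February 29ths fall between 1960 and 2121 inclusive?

Years divisible by 4: 1960, 1964, …, 2120 — 41 in all.
Of these, 2100 is divisible by 100 but not 400, so not leap.
2000 is divisible by 400, so still leap.
Leap years: 41 − 1 = 40.

40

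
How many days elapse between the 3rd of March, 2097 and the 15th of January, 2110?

4700

From March 3, 2097 to March 3, 2109: 12 years, of which 2 contain a Feb 29 — 10×365 + 2×366 = 4382 days.
(2100 is not a leap year (divisible by 100 but not 400).)
March 2109: 31 − 3 = 28 days remain.
Then 9 full months totalling 275 days.
January 1–15, 2110: 15 days.
Residual: 318 days.
Total: 4700 days.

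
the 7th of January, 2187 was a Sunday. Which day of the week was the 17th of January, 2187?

Within January 2187: 17 − 7 = 10 days.
10 mod 7 = 3, so 3 days after Sunday is Wednesday.

Wednesday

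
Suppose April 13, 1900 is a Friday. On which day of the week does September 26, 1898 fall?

Monday

Count forward from the earlier date (September 26, 1898) to the later (April 13, 1900):
September 26, 1898 → September 26, 1899: 365 days.
September 1899: 30 − 26 = 4 days remain.
Then October (31), November (30), December (31), January (31), February 1900 (28), March (31): 31 + 30 + 31 + 31 + 28 + 31 = 182 days.
April 1–13, 1900: 13 days.
Residual: 199 days.
Total: 564 days.
564 mod 7 = 4, so 4 days before Friday is Monday.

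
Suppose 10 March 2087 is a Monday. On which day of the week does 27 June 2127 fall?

Day-of-year of March 10, 2087: 69.
Day-of-year of June 27, 2127: 178.
2087 has 365 days, so 365 − 69 = 296 days remain in 2087.
Full years 2088–2126: 30 common + 9 leap = 30×365 + 9×366 = 14244 days.
Total: 296 + 14244 + 178 = 14718 days.
14718 mod 7 = 4, so 4 days after Monday is Friday.

Friday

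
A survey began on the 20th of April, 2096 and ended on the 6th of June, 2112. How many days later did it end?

5890

Day-of-year of April 20, 2096: 111.
Day-of-year of June 6, 2112: 158.
2096 has 366 days, so 366 − 111 = 255 days remain in 2096.
Full years 2097–2111: 13 common + 2 leap = 13×365 + 2×366 = 5477 days.
Total: 255 + 5477 + 158 = 5890 days.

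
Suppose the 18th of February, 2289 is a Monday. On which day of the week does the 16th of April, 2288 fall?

Count forward from the earlier date (April 16, 2288) to the later (February 18, 2289):
April 2288: 30 − 16 = 14 days remain.
Then 9 full months totalling 276 days.
February 1–18, 2289: 18 days (2289 is not a leap year).
Residual: 308 days.
Total: 308 days.
308 is a multiple of 7, so the 16th of April, 2288 falls on the same weekday: Monday.

Monday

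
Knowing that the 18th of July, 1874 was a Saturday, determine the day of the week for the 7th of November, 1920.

From July 18, 1874 to July 18, 1920: 46 years, of which 11 contain a Feb 29 — 35×365 + 11×366 = 16801 days.
(1900 is not a leap year (divisible by 100 but not 400).)
July 1920: 31 − 18 = 13 days remain.
Then August (31), September (30), October (31): 31 + 30 + 31 = 92 days.
November 1–7, 1920: 7 days.
Residual: 112 days.
Total: 16913 days.
16913 mod 7 = 1, so 1 day after Saturday is Sunday.

Sunday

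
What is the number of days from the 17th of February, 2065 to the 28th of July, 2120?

From February 17, 2065 to February 17, 2120: 55 years, of which 12 contain a Feb 29 — 43×365 + 12×366 = 20087 days.
(2100 is not a leap year (divisible by 100 but not 400).)
February 2120: 29 − 17 = 12 days remain (2120 is a leap year, so February has 29 days).
Then March (31), April (30), May (31), June (30): 31 + 30 + 31 + 30 = 122 days.
July 1–28, 2120: 28 days.
Residual: 162 days.
Total: 20249 days.

20249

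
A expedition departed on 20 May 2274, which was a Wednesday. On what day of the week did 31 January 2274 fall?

Saturday

Count forward from the earlier date (January 31, 2274) to the later (May 20, 2274):
January 2274: 31 − 31 = 0 days remain.
Then February 2274 (28), March (31), April (30): 28 + 31 + 30 = 89 days.
May 1–20, 2274: 20 days.
Total: 0 + 89 + 20 = 109 days.
109 mod 7 = 4, so 4 days before Wednesday is Saturday.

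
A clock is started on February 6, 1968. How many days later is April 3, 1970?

February 1968: 29 − 6 = 23 days remain (1968 is a leap year, so February has 29 days).
Then 25 full months totalling 761 days.
April 1–3, 1970: 3 days.
Total: 23 + 761 + 3 = 787 days.

787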